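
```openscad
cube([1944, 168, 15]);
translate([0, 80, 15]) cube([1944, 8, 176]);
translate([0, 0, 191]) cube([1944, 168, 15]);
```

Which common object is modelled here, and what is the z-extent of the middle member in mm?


An I-beam. The web height is 176 mm.

Two wide flanges with a thin centred web — an I-beam. Overall 206 mm minus two 15 mm flanges gives a web of 206 − 2·15 = 176 mm.


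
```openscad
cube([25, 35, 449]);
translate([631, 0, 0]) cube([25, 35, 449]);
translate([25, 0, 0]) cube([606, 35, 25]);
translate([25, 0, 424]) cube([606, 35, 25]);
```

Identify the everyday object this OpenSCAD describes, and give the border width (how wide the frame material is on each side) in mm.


A picture frame. The border width is 25 mm.

Four thin pieces enclosing a rectangular opening — a picture frame. The two full-height stiles are 449 mm tall; the top rail sits at z = 424 and is 25 mm tall, so the border above the opening is 449 − 424 = 25 mm, matching the stile x-width.


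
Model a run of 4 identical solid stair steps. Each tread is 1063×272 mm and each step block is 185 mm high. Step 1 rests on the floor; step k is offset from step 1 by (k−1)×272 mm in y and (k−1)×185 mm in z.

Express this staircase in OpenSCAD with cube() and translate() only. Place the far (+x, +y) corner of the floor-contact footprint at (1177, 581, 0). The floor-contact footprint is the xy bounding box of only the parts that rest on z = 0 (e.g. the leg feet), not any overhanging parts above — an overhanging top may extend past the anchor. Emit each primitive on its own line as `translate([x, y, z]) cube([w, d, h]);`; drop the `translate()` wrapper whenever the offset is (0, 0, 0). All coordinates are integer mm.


translate([114, 309, 0]) cube([1063, 272, 185]);
translate([114, 581, 185]) cube([1063, 272, 185]);
translate([114, 853, 370]) cube([1063, 272, 185]);
translate([114, 1125, 555]) cube([1063, 272, 185]);


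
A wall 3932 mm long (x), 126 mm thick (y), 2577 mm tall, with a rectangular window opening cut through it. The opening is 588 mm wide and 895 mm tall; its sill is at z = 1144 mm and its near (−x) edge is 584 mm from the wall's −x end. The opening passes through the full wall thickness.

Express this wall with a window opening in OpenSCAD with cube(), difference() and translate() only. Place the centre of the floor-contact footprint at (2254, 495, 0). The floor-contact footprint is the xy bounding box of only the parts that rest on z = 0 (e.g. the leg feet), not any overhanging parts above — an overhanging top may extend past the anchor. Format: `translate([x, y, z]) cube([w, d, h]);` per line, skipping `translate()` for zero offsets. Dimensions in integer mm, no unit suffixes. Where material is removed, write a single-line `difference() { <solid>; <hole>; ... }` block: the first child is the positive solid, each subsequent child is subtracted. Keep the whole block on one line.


difference() { translate([288, 432, 0]) cube([3932, 126, 2577]); translate([872, 432, 1144]) cube([588, 126, 895]); }


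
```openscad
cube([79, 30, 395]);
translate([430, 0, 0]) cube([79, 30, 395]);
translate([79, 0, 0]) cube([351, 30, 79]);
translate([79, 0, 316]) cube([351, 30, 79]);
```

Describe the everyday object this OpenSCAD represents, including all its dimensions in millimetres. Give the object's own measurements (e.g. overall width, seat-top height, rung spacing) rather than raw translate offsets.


A rectangular picture frame lying in the x–z plane (depth along y). The opening is 351 mm wide (x) by 237 mm tall (z), surrounded by a border 79 mm wide on all four sides. The frame is 30 mm deep and is made of two full-height vertical stiles with two horizontal rails fitted between them.


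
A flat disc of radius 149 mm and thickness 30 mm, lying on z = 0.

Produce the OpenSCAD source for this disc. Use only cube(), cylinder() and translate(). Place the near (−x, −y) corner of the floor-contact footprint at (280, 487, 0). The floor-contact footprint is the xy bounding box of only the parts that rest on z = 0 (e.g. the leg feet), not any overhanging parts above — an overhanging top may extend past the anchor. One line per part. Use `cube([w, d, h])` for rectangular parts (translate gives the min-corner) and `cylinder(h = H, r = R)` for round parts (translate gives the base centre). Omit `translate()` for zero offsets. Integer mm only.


translate([429, 636, 0]) cylinder(h = 30, r = 149);


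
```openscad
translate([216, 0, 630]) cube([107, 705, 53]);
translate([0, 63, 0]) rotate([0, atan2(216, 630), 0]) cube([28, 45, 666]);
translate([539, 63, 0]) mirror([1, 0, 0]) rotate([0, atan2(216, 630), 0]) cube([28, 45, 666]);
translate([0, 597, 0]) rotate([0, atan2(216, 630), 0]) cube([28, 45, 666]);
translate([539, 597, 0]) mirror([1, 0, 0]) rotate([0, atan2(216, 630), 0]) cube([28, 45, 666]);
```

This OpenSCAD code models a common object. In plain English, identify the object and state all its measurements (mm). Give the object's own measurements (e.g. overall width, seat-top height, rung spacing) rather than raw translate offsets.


A sawhorse. A 107×705×53 mm beam (x, y, z) sits on two A-frame leg pairs. Each pair is two raked legs of 28×45 mm section (45 mm along y) splaying symmetrically in x. Each leg rises 630 mm vertically over 216 mm of horizontal reach and is 666 mm long along its own axis. Every leg's outer bottom edge rests on the floor and its outer top edge meets a bottom edge of the beam — the left legs (tilting toward +x) meet the beam's −x bottom edge, the right legs (their mirror images, tilting toward −x) meet its +x bottom edge — so the leg tops tuck under the beam, the beam's underside is 630 mm above the floor, and the feet are 539 mm apart outside-to-outside with the beam centred between them. The two leg pairs are set in 63 mm from either end of the beam.


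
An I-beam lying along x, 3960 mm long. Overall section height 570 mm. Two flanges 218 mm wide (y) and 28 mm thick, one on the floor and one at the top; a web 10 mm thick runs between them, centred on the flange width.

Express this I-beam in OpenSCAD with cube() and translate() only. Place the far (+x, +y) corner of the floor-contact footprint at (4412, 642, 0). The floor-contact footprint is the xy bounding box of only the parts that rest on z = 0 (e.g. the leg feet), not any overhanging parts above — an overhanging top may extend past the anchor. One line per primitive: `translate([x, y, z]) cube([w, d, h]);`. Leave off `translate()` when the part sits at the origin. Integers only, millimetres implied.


translate([452, 424, 0]) cube([3960, 218, 28]);
translate([452, 528, 28]) cube([3960, 10, 514]);
translate([452, 424, 542]) cube([3960, 218, 28]);


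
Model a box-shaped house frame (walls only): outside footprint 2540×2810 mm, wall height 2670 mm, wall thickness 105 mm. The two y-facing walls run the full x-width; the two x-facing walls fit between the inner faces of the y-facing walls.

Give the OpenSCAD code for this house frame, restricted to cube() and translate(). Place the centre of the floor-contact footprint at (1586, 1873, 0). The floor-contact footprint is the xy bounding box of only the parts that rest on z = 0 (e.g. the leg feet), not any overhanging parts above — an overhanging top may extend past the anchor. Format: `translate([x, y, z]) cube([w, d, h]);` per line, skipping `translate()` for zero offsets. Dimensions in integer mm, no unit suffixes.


translate([316, 468, 0]) cube([2540, 105, 2670]);
translate([316, 3173, 0]) cube([2540, 105, 2670]);
translate([316, 573, 0]) cube([105, 2600, 2670]);
translate([2751, 573, 0]) cube([105, 2600, 2670]);


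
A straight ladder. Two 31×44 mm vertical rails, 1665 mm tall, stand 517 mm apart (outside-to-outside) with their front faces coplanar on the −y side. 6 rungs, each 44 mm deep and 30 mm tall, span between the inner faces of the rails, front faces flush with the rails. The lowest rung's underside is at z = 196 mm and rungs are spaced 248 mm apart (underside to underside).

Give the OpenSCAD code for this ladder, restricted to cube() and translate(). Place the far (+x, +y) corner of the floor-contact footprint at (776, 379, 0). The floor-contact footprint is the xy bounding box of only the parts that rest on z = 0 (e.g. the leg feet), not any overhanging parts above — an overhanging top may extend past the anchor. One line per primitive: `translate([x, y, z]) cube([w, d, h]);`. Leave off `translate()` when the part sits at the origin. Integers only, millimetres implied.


// rung span = 517 - 2*31 = 455
// rung[k] z = 196 + k*248
translate([259, 335, 0]) cube([31, 44, 1665]);
translate([745, 335, 0]) cube([31, 44, 1665]);
translate([290, 335, 196]) cube([455, 44, 30]);
translate([290, 335, 444]) cube([455, 44, 30]);
translate([290, 335, 692]) cube([455, 44, 30]);
translate([290, 335, 940]) cube([455, 44, 30]);
translate([290, 335, 1188]) cube([455, 44, 30]);
translate([290, 335, 1436]) cube([455, 44, 30]);


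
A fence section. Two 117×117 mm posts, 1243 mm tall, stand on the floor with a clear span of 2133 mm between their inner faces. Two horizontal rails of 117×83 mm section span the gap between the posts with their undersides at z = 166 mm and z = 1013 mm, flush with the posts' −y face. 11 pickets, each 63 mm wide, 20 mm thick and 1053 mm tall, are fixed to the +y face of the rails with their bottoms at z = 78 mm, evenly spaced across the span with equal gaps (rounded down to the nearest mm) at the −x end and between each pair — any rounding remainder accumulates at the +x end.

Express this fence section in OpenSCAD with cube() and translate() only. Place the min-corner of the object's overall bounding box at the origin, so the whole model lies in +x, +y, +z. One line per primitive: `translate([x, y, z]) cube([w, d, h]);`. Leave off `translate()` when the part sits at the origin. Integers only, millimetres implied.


cube([117, 117, 1243]);
translate([2250, 0, 0]) cube([117, 117, 1243]);
translate([117, 0, 166]) cube([2133, 117, 83]);
translate([117, 0, 1013]) cube([2133, 117, 83]);
translate([237, 117, 78]) cube([63, 20, 1053]);
translate([420, 117, 78]) cube([63, 20, 1053]);
translate([603, 117, 78]) cube([63, 20, 1053]);
translate([786, 117, 78]) cube([63, 20, 1053]);
translate([969, 117, 78]) cube([63, 20, 1053]);
translate([1152, 117, 78]) cube([63, 20, 1053]);
translate([1335, 117, 78]) cube([63, 20, 1053]);
translate([1518, 117, 78]) cube([63, 20, 1053]);
translate([1701, 117, 78]) cube([63, 20, 1053]);
translate([1884, 117, 78]) cube([63, 20, 1053]);
translate([2067, 117, 78]) cube([63, 20, 1053]);


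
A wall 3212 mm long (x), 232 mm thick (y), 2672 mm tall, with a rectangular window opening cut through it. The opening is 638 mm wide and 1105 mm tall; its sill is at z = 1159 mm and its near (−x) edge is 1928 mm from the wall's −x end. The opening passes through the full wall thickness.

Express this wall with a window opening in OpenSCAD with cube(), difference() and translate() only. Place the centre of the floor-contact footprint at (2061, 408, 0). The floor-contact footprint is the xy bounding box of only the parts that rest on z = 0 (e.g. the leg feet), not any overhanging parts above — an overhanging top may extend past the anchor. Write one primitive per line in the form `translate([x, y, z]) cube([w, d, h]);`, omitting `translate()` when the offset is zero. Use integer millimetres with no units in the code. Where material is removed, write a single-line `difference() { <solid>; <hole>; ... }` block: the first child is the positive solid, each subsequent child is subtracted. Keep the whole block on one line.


difference() { translate([455, 292, 0]) cube([3212, 232, 2672]); translate([2383, 292, 1159]) cube([638, 232, 1105]); }


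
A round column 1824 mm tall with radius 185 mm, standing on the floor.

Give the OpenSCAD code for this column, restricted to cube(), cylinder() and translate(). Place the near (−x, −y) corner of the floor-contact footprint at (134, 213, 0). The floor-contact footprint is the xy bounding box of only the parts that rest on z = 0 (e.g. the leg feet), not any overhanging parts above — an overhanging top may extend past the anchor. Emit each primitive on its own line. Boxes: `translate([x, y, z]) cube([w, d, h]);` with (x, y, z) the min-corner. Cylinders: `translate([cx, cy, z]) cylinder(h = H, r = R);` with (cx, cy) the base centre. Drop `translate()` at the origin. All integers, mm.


translate([319, 398, 0]) cylinder(h = 1824, r = 185);


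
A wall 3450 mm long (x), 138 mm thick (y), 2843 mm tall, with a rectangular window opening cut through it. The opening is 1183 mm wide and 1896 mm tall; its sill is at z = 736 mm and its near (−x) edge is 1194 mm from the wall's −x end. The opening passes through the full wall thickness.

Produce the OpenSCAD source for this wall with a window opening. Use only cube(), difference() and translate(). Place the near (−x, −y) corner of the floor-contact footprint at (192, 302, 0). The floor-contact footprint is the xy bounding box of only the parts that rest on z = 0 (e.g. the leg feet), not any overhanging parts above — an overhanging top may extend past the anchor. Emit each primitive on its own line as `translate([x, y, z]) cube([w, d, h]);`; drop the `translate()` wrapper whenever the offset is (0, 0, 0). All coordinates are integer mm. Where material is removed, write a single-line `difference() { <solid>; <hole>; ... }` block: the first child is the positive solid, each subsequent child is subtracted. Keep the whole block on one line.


difference() { translate([192, 302, 0]) cube([3450, 138, 2843]); translate([1386, 302, 736]) cube([1183, 138, 1896]); }


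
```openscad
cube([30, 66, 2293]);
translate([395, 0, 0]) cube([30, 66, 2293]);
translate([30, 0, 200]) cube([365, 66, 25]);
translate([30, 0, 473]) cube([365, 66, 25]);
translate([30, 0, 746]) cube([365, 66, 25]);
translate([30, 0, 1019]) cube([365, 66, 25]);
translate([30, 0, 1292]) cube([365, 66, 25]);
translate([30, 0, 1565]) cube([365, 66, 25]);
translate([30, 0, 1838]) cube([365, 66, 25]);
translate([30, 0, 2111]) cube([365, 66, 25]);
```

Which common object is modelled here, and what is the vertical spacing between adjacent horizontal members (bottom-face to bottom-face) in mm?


A ladder. The rung spacing is 273 mm.

Two tall 30×66 posts with 8 short bars between them — a ladder. Adjacent rungs sit at z = 200 and z = 473, so the spacing is 473 − 200 = 273 mm.


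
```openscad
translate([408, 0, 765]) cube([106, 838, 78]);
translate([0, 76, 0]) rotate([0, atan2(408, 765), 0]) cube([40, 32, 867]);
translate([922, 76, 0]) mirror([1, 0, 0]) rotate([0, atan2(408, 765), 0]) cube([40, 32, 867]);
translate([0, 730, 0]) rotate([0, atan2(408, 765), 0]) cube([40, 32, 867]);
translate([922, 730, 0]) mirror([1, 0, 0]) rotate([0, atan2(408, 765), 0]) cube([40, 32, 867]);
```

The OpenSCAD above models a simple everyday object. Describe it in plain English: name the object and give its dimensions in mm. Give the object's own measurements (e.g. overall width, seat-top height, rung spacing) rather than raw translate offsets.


A sawhorse. A 106×838×78 mm beam (x, y, z) sits on two A-frame leg pairs. Each pair is two raked legs of 40×32 mm section (32 mm along y) splaying symmetrically in x. Each leg rises 765 mm vertically over 408 mm of horizontal reach and is 867 mm long along its own axis. Every leg's outer bottom edge rests on the floor and its outer top edge meets a bottom edge of the beam — the left legs (tilting toward +x) meet the beam's −x bottom edge, the right legs (their mirror images, tilting toward −x) meet its +x bottom edge — so the leg tops tuck under the beam, the beam's underside is 765 mm above the floor, and the feet are 922 mm apart outside-to-outside with the beam centred between them. The two leg pairs are set in 76 mm from either end of the beam.


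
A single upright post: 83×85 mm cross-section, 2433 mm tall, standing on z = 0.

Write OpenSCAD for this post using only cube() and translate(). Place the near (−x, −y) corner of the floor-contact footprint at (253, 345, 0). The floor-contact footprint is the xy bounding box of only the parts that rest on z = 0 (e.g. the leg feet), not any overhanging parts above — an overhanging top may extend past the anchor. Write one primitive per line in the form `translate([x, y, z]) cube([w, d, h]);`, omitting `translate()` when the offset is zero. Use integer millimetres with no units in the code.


translate([253, 345, 0]) cube([83, 85, 2433]);


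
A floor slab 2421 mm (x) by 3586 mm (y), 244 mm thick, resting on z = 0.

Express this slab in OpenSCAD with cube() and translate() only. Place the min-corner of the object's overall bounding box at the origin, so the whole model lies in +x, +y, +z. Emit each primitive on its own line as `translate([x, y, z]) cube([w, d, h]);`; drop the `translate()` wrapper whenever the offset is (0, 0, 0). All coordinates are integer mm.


cube([2421, 3586, 244]);


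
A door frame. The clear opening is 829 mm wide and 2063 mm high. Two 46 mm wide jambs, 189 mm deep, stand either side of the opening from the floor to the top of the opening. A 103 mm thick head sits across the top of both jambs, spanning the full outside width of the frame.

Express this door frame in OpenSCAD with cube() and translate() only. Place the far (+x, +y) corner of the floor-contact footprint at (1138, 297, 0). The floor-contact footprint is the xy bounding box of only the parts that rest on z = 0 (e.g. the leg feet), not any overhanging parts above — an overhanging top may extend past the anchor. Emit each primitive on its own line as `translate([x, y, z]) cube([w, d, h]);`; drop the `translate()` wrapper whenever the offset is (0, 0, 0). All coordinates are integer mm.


translate([217, 108, 0]) cube([46, 189, 2063]);
translate([1092, 108, 0]) cube([46, 189, 2063]);
translate([217, 108, 2063]) cube([921, 189, 103]);


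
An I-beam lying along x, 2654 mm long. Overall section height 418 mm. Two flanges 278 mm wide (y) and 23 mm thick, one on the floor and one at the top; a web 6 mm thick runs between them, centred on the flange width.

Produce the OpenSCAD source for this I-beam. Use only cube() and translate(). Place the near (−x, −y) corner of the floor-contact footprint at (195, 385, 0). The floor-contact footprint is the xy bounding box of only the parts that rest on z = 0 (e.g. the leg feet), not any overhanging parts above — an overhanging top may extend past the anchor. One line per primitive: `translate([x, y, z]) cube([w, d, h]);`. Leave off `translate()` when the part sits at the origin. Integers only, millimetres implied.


translate([195, 385, 0]) cube([2654, 278, 23]);
translate([195, 521, 23]) cube([2654, 6, 372]);
translate([195, 385, 395]) cube([2654, 278, 23]);


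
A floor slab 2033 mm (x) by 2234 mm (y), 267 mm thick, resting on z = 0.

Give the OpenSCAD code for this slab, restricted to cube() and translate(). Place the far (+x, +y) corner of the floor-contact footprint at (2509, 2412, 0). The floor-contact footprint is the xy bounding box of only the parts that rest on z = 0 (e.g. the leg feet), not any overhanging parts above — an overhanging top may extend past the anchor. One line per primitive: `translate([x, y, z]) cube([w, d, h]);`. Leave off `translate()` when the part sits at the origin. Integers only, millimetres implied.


translate([476, 178, 0]) cube([2033, 2234, 267]);


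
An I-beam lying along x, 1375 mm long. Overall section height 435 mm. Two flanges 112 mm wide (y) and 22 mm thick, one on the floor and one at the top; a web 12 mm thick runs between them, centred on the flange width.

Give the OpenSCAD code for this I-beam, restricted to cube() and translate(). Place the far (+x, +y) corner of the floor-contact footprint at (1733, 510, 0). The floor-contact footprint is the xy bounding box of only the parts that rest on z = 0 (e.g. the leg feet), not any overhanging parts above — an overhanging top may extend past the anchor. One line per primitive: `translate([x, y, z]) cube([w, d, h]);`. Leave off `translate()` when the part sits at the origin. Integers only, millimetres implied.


translate([358, 398, 0]) cube([1375, 112, 22]);
translate([358, 448, 22]) cube([1375, 12, 391]);
translate([358, 398, 413]) cube([1375, 112, 22]);


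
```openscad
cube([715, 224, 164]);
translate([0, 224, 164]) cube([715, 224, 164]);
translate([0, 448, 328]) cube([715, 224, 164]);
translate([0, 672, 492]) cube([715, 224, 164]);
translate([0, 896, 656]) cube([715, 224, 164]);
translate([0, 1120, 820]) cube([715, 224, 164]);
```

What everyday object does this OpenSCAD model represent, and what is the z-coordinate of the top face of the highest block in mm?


A staircase. The total rise is 984 mm.

6 identical blocks, each offset up and back from the previous — a staircase. Each step is 164 mm tall and there are 6 of them, so the total rise is 6 × 164 = 984 mm.


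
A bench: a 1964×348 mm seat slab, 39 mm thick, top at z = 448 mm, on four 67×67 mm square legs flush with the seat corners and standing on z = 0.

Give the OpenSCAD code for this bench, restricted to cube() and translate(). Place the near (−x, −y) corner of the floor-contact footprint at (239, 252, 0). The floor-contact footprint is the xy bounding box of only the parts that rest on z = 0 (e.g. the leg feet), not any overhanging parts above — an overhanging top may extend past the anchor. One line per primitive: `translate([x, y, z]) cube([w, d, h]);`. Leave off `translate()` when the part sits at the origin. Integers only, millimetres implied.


translate([239, 252, 409]) cube([1964, 348, 39]);
translate([239, 252, 0]) cube([67, 67, 409]);
translate([239, 533, 0]) cube([67, 67, 409]);
translate([2136, 252, 0]) cube([67, 67, 409]);
translate([2136, 533, 0]) cube([67, 67, 409]);


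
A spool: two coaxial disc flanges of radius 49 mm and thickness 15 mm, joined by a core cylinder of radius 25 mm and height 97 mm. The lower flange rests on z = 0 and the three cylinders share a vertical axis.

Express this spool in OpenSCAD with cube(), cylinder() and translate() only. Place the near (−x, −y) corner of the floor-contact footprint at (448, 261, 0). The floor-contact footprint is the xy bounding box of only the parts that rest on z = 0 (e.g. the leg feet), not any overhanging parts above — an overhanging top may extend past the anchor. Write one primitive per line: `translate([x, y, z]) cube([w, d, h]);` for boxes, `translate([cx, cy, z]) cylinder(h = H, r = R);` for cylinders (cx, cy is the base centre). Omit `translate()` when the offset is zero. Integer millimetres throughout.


translate([497, 310, 0]) cylinder(h = 15, r = 49);
translate([497, 310, 15]) cylinder(h = 97, r = 25);
translate([497, 310, 112]) cylinder(h = 15, r = 49);


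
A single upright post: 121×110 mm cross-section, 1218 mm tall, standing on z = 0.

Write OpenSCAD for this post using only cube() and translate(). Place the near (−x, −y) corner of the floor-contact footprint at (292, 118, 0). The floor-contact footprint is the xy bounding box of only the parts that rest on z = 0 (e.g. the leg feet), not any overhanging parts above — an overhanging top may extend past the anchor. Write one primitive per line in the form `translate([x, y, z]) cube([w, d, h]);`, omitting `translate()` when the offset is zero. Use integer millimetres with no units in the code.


translate([292, 118, 0]) cube([121, 110, 1218]);


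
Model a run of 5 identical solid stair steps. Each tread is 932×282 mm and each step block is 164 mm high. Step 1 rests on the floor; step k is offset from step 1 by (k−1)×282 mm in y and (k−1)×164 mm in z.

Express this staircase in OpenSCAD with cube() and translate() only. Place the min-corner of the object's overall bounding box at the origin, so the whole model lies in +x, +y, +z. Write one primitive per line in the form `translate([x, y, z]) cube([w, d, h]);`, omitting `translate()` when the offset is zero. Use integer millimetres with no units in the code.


cube([932, 282, 164]);
translate([0, 282, 164]) cube([932, 282, 164]);
translate([0, 564, 328]) cube([932, 282, 164]);
translate([0, 846, 492]) cube([932, 282, 164]);
translate([0, 1128, 656]) cube([932, 282, 164]);


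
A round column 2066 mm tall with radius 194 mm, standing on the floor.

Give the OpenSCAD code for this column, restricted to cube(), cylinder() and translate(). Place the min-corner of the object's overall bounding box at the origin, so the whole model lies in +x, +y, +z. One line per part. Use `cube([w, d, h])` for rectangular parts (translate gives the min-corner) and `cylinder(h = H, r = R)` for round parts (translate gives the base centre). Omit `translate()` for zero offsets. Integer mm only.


translate([194, 194, 0]) cylinder(h = 2066, r = 194);


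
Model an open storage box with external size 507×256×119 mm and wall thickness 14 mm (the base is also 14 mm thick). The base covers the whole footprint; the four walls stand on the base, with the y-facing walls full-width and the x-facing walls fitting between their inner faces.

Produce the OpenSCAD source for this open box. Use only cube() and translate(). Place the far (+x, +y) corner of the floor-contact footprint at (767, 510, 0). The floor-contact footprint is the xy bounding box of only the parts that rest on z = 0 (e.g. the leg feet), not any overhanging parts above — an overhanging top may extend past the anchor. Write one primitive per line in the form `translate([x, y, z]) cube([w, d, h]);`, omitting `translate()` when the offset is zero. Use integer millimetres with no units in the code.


translate([260, 254, 0]) cube([507, 256, 14]);
translate([260, 254, 14]) cube([507, 14, 105]);
translate([260, 496, 14]) cube([507, 14, 105]);
translate([260, 268, 14]) cube([14, 228, 105]);
translate([753, 268, 14]) cube([14, 228, 105]);


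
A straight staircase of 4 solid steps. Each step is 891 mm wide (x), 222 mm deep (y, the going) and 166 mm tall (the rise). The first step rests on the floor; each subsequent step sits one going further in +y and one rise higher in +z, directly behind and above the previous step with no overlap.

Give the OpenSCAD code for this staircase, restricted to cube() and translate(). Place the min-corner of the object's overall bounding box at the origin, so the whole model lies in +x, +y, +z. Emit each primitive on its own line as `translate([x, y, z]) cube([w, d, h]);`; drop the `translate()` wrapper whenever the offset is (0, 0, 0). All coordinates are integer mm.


cube([891, 222, 166]);
translate([0, 222, 166]) cube([891, 222, 166]);
translate([0, 444, 332]) cube([891, 222, 166]);
translate([0, 666, 498]) cube([891, 222, 166]);


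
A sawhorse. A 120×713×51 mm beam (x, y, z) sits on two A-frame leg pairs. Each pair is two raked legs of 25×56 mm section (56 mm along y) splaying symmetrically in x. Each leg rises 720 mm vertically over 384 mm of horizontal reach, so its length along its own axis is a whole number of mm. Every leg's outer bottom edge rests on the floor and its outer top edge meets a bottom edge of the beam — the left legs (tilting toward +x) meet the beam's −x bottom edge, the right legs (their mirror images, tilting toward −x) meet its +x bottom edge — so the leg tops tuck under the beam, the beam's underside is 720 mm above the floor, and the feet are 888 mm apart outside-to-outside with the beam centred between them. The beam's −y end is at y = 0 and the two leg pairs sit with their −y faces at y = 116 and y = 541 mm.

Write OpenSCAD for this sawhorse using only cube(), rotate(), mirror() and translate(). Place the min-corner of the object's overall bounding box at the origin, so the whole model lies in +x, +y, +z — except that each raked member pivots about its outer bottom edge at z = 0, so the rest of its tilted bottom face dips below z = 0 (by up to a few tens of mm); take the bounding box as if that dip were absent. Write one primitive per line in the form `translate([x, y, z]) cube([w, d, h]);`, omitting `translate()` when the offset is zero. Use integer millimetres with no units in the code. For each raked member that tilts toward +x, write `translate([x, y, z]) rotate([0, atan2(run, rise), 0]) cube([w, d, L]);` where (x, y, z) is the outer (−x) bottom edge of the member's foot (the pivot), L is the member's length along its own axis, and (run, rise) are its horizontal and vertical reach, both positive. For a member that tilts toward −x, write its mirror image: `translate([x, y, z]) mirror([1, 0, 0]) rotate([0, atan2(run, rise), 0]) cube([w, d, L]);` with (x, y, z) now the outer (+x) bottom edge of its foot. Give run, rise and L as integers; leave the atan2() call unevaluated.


translate([384, 0, 720]) cube([120, 713, 51]);
translate([0, 116, 0]) rotate([0, atan2(384, 720), 0]) cube([25, 56, 816]);
translate([888, 116, 0]) mirror([1, 0, 0]) rotate([0, atan2(384, 720), 0]) cube([25, 56, 816]);
translate([0, 541, 0]) rotate([0, atan2(384, 720), 0]) cube([25, 56, 816]);
translate([888, 541, 0]) mirror([1, 0, 0]) rotate([0, atan2(384, 720), 0]) cube([25, 56, 816]);


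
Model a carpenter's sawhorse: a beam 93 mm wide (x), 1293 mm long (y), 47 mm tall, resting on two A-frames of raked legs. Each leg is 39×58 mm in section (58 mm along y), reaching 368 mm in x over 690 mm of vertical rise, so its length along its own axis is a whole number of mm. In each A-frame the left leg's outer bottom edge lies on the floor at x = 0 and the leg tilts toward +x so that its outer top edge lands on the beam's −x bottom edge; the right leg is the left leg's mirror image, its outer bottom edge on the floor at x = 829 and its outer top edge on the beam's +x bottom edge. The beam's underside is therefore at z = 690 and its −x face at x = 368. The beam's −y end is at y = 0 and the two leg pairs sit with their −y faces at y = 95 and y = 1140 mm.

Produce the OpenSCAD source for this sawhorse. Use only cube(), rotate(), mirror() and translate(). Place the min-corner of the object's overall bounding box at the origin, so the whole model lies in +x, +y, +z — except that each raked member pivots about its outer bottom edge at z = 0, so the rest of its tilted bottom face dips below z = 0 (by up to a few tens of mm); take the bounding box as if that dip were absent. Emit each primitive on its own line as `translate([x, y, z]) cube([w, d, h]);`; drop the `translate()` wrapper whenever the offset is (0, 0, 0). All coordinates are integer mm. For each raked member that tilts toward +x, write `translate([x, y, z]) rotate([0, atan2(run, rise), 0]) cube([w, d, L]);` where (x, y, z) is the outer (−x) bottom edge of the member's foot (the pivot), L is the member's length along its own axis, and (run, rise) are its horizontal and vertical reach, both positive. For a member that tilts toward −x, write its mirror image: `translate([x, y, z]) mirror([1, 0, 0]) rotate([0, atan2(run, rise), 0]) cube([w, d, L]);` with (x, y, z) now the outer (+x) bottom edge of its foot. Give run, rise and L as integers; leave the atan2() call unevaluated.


translate([368, 0, 690]) cube([93, 1293, 47]);
translate([0, 95, 0]) rotate([0, atan2(368, 690), 0]) cube([39, 58, 782]);
translate([829, 95, 0]) mirror([1, 0, 0]) rotate([0, atan2(368, 690), 0]) cube([39, 58, 782]);
translate([0, 1140, 0]) rotate([0, atan2(368, 690), 0]) cube([39, 58, 782]);
translate([829, 1140, 0]) mirror([1, 0, 0]) rotate([0, atan2(368, 690), 0]) cube([39, 58, 782]);


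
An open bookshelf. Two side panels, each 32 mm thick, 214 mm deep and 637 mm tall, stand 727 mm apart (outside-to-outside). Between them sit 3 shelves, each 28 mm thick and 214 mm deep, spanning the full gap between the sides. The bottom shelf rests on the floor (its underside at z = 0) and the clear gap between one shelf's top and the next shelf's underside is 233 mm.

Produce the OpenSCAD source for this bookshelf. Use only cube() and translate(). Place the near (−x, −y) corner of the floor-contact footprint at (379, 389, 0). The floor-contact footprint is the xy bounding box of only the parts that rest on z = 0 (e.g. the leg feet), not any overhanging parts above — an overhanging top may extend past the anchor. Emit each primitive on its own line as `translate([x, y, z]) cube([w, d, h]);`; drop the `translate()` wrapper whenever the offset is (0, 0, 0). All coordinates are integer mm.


translate([379, 389, 0]) cube([32, 214, 637]);
translate([1074, 389, 0]) cube([32, 214, 637]);
translate([411, 389, 0]) cube([663, 214, 28]);
translate([411, 389, 261]) cube([663, 214, 28]);
translate([411, 389, 522]) cube([663, 214, 28]);


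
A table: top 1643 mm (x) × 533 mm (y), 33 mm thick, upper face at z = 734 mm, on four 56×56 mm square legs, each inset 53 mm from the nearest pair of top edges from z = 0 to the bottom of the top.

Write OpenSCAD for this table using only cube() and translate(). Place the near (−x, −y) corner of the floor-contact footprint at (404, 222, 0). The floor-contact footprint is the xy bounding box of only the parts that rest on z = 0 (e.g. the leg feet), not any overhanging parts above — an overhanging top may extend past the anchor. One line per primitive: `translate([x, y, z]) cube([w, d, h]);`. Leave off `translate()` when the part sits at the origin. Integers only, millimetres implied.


translate([351, 169, 701]) cube([1643, 533, 33]);
translate([404, 222, 0]) cube([56, 56, 701]);
translate([1885, 222, 0]) cube([56, 56, 701]);
translate([404, 593, 0]) cube([56, 56, 701]);
translate([1885, 593, 0]) cube([56, 56, 701]);


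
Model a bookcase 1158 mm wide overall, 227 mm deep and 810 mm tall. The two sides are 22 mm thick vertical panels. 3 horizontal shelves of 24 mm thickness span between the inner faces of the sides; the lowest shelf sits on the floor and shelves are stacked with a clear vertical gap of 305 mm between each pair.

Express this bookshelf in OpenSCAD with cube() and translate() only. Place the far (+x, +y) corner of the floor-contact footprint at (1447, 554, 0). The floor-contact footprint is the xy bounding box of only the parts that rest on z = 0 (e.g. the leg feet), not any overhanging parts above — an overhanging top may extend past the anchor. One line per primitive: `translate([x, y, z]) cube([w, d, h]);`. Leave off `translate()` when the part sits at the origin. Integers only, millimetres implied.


translate([289, 327, 0]) cube([22, 227, 810]);
translate([1425, 327, 0]) cube([22, 227, 810]);
translate([311, 327, 0]) cube([1114, 227, 24]);
translate([311, 327, 329]) cube([1114, 227, 24]);
translate([311, 327, 658]) cube([1114, 227, 24]);


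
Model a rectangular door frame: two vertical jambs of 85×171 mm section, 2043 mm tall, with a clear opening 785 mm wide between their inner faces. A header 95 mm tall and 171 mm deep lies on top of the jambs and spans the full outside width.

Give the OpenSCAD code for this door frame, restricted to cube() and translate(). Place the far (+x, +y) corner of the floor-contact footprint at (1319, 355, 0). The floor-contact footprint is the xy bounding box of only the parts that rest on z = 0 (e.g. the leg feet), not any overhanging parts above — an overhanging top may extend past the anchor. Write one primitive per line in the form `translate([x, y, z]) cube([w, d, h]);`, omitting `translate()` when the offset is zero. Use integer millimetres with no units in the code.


translate([364, 184, 0]) cube([85, 171, 2043]);
translate([1234, 184, 0]) cube([85, 171, 2043]);
translate([364, 184, 2043]) cube([955, 171, 95]);


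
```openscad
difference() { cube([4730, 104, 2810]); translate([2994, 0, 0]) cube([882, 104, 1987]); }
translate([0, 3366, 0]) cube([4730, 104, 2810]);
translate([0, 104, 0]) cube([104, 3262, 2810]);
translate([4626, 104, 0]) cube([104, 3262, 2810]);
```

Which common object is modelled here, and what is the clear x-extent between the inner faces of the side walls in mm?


A single room. The interior width is 4522 mm.

Four walls enclosing a rectangle with a door in the front wall — a room. Outside width 4730 minus two 104 mm walls gives 4522 mm.


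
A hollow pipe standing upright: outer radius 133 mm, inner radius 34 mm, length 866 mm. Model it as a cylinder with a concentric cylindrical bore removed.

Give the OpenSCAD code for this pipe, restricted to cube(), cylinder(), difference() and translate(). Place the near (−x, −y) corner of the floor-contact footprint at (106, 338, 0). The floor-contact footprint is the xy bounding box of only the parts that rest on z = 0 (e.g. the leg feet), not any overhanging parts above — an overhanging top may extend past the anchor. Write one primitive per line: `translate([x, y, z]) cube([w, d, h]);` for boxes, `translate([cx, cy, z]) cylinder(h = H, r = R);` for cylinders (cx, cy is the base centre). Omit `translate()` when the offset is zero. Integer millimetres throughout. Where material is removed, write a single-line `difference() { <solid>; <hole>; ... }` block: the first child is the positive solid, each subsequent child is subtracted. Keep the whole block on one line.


difference() { translate([239, 471, 0]) cylinder(h = 866, r = 133); translate([239, 471, 0]) cylinder(h = 866, r = 34); }


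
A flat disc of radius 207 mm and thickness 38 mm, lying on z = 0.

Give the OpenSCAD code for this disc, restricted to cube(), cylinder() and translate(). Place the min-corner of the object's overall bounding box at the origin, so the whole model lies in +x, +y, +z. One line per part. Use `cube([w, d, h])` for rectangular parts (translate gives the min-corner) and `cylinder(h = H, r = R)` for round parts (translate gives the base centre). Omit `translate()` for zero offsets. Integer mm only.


translate([207, 207, 0]) cylinder(h = 38, r = 207);


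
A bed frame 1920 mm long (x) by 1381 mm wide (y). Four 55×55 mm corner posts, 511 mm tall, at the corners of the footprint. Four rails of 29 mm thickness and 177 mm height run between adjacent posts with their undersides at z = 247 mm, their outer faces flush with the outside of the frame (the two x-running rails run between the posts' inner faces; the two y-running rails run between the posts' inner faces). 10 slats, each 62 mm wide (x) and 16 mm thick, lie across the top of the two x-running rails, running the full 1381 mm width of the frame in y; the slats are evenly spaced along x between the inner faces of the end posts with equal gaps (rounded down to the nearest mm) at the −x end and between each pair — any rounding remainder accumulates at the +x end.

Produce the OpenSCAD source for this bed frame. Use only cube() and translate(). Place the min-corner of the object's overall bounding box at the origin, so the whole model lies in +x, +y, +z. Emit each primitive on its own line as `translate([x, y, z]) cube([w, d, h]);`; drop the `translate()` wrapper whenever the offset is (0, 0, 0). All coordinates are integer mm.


cube([55, 55, 511]);
translate([0, 1326, 0]) cube([55, 55, 511]);
translate([1865, 0, 0]) cube([55, 55, 511]);
translate([1865, 1326, 0]) cube([55, 55, 511]);
translate([55, 0, 247]) cube([1810, 29, 177]);
translate([55, 1352, 247]) cube([1810, 29, 177]);
translate([0, 55, 247]) cube([29, 1271, 177]);
translate([1891, 55, 247]) cube([29, 1271, 177]);
translate([163, 0, 424]) cube([62, 1381, 16]);
translate([333, 0, 424]) cube([62, 1381, 16]);
translate([503, 0, 424]) cube([62, 1381, 16]);
translate([673, 0, 424]) cube([62, 1381, 16]);
translate([843, 0, 424]) cube([62, 1381, 16]);
translate([1013, 0, 424]) cube([62, 1381, 16]);
translate([1183, 0, 424]) cube([62, 1381, 16]);
translate([1353, 0, 424]) cube([62, 1381, 16]);
translate([1523, 0, 424]) cube([62, 1381, 16]);
translate([1693, 0, 424]) cube([62, 1381, 16]);


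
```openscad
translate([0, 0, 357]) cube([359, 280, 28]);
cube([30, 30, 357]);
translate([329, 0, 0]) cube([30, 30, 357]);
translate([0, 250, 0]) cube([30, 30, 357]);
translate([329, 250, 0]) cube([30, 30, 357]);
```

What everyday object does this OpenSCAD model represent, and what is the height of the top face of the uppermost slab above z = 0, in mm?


A stool. The seat height is 385 mm.

A 359×280×28 slab at z = 357 on four corner posts — a stool. The seat top is 357 + 28 = 385 mm.
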